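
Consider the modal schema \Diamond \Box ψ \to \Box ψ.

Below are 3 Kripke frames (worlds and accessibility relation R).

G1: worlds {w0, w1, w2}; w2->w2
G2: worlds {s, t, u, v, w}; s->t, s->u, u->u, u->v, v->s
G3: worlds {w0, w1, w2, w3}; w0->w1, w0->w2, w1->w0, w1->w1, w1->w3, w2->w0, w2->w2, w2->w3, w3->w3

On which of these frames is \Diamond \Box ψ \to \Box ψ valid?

This is the axiom for a generalized confluence (Geach) condition; its first-order frame correspondent is \forall x \forall y \forall z ((xRy \wedge xRz) \to \exists w (yRw \wedge z = w)).
G1: holds.
G2: fails — sRt, sRt but no w* with tRw* and t=w*.
G3: fails — w0Rw1, w0Rw2 but no w with w1Rw and w2=w.
Valid on: G1.

G1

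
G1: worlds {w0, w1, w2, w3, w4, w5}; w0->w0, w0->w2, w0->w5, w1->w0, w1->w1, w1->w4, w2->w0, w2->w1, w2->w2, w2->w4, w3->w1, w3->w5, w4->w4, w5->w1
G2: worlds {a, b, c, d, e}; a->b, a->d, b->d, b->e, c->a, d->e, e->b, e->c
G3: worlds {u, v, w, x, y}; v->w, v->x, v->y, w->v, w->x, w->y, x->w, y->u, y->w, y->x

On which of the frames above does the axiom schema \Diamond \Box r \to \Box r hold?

This is the axiom for a generalized confluence (Geach) condition; its first-order frame correspondent is \forall x \forall y \forall z ((xRy \wedge xRz) \to \exists w (yRw \wedge z = w)).
G1: fails — w0Rw2, w0Rw5 but no w with w2Rw and w5=w.
G2: fails — aRb, aRb but no w with bRw and b=w.
G3: fails — vRw, vRw but no t with wRt and w=t.
Valid on no frame.

none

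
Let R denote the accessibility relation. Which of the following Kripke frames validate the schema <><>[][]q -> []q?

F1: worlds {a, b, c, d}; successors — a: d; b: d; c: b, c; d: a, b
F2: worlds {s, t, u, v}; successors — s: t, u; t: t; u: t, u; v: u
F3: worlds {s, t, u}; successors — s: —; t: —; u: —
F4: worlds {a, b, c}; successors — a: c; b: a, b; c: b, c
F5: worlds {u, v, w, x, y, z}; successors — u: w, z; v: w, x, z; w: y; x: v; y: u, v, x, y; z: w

F3

Frame correspondent (Sahlqvist): forall x forall y forall z ((x R^2 y & xRz) -> exists w (y R^2 w & z = w)) — i.e. a generalized confluence (Geach) condition.
F1: fails — aR²a, aRd but no w with aR²w and d=w.
F2: fails — sR²t, sRu but no w with tR²w and u=w.
F3: satisfies the condition.
F4: fails — bR²a, bRa but no w with aR²w and a=w.
F5: fails — uR²w, uRw but no t with wR²t and w=t.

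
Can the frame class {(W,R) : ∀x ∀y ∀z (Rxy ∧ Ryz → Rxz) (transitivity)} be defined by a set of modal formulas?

The condition is transitivity. A defining modal formula is □r → □□r.
Suppose □r→□□r is valid. Take Rxy, Ryz and set V(r)={w : Rxw}. Then □r at x, so □□r at x, so □r at y, so r at z, i.e. Rxz.

Yes, by □r → □□r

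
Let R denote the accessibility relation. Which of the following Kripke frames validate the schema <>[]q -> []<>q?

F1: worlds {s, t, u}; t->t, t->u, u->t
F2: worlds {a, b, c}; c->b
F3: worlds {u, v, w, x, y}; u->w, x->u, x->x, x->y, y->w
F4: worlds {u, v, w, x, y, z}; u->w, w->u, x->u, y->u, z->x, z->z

F1

The schema corresponds to convergence: forall x forall y forall z (Rxy & Rxz -> exists w (Ryw & Rzw)).
F1: condition met.
F2: fails — Rcb and Rcb but b and b have no common successor.
F3: fails — Ruw and Ruw but w and w have no common successor.
F4: fails — Rzx and Rzz but x and z have no common successor.
Valid on: F1.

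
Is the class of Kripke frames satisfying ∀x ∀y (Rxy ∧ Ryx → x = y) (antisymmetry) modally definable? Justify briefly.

Not modally definable

If a class were modally definable it would be closed under surjective bounded morphisms (Goldblatt–Thomason).
The 8-cycle (worlds 0,1,2,3,4,5,6,7 with 0→1→2→3→4→5→6→7→0) is antisymmetric. Sending even-indexed worlds to • and odd-indexed worlds to ∘ is a surjective bounded morphism onto the two-world frame with •↔∘, which is not antisymmetric.
Hence antisymmetry is not modally definable.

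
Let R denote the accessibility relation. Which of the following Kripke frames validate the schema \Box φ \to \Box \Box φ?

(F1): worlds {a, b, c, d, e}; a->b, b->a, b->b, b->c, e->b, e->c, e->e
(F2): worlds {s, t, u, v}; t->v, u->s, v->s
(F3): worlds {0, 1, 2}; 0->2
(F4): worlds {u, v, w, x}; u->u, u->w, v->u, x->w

(F3)

The schema corresponds to transitivity: \forall x \forall y \forall z (Rxy \wedge Ryz \to Rxz).
(F1): fails — Reb and Rba but not Rea.
(F2): fails — Rtv and Rvs but not Rts.
(F3): satisfies the condition.
(F4): fails — Rvu and Ruw but not Rvw.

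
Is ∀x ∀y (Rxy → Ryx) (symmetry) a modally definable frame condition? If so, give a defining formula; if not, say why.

Yes: it is symmetry, defined by the B schema p → □◇p.
Suppose p→□◇p is valid. Take Rxy and set V(p)={x}. Then p at x, so □◇p at x, so ◇p at y, so some z with Ryz has p; z=x, i.e. Ryx.

Yes, by p → □◇p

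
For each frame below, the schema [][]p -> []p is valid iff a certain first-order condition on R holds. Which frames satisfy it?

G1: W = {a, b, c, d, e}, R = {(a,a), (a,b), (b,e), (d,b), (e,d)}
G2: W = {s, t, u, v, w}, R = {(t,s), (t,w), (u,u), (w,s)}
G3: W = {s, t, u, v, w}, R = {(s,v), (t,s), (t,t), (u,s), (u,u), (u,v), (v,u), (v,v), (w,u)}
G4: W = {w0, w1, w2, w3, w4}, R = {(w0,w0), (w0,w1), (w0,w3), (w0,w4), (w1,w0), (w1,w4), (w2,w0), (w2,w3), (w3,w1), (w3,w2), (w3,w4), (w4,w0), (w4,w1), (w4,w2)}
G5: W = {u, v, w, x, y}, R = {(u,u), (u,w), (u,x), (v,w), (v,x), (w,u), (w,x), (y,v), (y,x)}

The schema corresponds to density: forall x forall y (Rxy -> exists z (Rxz & Rzy)).
G1: fails — Red but no z with Rez and Rzd.
G2: fails — Rws but no z with Rwz and Rzs.
G3: ✓.
G4: fails — Rw4w2 but no z with Rw4z and Rzw2.
G5: fails — Rvw but no z with Rvz and Rzw.
Valid on: G3.

G3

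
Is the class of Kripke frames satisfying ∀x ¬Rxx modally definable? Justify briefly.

No — not modally definable

Modal frame validity is preserved under surjective bounded morphisms.
The 4-cycle (worlds w0,w1,w2,w3 with w0→w1→w2→w3→w0) is irreflexive, and the map sending every world to a single reflexive point • is a surjective bounded morphism (forth: every edge maps to (•,•); back: every world has a successor). So any modal formula valid on the 4-cycle is also valid on the reflexive point, which is not irreflexive.
Hence irreflexivity is not modally definable.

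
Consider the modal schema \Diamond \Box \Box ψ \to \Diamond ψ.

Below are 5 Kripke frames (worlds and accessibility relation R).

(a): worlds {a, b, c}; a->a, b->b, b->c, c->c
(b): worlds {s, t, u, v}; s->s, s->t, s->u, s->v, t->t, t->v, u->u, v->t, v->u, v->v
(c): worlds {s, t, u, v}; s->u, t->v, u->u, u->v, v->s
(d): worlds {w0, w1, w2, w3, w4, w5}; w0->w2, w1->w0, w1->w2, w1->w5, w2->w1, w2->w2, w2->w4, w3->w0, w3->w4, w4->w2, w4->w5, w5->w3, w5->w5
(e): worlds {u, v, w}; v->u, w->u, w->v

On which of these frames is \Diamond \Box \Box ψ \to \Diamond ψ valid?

This is the axiom for a generalized confluence (Geach) condition; its first-order frame correspondent is \forall x \forall y (xRy \to \exists w (y R^2 w \wedge xRw)).
(a): ✓.
(b): ✓.
(c): fails — tRv but no w with vR²w and tRw.
(d): ✓.
(e): fails — vRu but no t with uR²t and vRt.

(a), (b), (d)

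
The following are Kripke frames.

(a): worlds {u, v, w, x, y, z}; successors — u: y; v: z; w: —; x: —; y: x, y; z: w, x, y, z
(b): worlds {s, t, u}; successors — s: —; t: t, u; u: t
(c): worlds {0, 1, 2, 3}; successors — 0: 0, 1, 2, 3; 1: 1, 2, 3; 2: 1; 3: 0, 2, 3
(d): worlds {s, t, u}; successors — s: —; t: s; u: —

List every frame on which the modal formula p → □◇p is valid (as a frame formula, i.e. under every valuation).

This is the axiom for symmetry; its first-order frame correspondent is ∀x ∀y (Rxy → Ryx).
(a): fails — Ryx but not Rxy.
(b): condition met.
(c): fails — R32 but not R23.
(d): fails — Rts but not Rst.

(b)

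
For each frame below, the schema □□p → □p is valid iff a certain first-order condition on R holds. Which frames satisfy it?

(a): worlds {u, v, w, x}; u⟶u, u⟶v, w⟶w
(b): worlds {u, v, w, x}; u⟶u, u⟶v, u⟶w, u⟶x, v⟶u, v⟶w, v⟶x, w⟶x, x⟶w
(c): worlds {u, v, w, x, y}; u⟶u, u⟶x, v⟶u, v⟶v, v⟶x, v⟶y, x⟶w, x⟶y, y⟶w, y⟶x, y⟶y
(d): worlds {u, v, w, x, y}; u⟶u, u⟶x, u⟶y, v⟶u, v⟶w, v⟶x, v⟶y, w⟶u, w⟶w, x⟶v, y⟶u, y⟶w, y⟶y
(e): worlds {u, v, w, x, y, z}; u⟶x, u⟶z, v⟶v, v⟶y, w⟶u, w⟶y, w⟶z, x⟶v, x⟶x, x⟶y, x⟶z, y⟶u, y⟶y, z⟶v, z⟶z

(a), (c), (e)

The schema corresponds to density: ∀x ∀y (Rxy → ∃z (Rxz ∧ Rzy)).
(a): condition met.
(b): fails — Rxw but no z with Rxz and Rzw.
(c): condition met.
(d): fails — Rxv but no z with Rxz and Rzv.
(e): condition met.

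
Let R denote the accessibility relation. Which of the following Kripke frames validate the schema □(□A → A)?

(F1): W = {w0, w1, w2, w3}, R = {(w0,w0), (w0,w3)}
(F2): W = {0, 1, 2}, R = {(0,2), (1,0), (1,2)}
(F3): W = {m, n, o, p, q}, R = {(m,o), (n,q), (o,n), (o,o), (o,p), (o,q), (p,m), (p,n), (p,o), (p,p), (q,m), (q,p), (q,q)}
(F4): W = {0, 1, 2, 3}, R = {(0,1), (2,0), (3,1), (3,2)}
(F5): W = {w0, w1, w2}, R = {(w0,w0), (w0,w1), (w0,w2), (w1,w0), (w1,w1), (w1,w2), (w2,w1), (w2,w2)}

(F5)

The schema corresponds to shift-reflexivity: ∀x ∀y (Rxy → Ryy).
(F1): fails — Rw0w3 but not Rw3w3.
(F2): fails — R12 but not R22.
(F3): fails — Ron but not Rnn.
(F4): fails — R01 but not R11.
(F5): holds.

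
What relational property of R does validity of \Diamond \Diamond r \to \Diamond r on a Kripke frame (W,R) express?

transitivity: \forall x \forall y \forall z (Rxy \wedge Ryz \to Rxz)

Replacing r by ¬r and contraposing gives the equivalent schema □r → □□r.
Suppose □r→□□r is valid. Take Rxy, Ryz and set V(r)={w : Rxw}. Then □r at x, so □□r at x, so □r at y, so r at z, i.e. Rxz.
Conversely, on a frame with transitivity the schema holds at every world under every valuation.
Frame condition: \forall x \forall y \forall z (Rxy \wedge Ryz \to Rxz).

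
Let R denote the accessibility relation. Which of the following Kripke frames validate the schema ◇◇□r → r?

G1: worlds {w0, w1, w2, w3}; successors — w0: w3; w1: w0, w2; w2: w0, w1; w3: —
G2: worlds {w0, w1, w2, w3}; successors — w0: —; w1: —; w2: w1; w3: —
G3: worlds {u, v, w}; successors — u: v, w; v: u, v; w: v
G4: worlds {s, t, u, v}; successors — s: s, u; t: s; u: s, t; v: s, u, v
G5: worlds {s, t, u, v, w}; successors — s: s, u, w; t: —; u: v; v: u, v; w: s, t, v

G2

Frame correspondent (Sahlqvist): ∀x ∀y (xR²y → ∃w (yRw ∧ x = w)) — i.e. a generalized confluence (Geach) condition.
G1: fails — w1R²w0 but no w with w0Rw and w1=w.
G2: condition met.
G3: fails — uR²u but no t with uRt and u=t.
G4: fails — tR²s but no w with sRw and t=w.
G5: fails — sR²t but no w* with tRw* and s=w*.
Valid on: G2.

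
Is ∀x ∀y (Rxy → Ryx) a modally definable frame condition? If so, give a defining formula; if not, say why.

Yes, by p → □◇p

The condition is symmetry. A defining modal formula is p → □◇p.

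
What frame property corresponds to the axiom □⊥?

□⊥ is valid iff no world has any successor (otherwise □⊥ fails at any world with one).
The converse is a direct semantic check.
So the correspondent is emptiness of R.

emptiness of R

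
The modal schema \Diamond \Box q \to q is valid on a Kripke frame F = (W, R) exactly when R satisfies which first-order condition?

Symmetry

Replacing q by ¬q and contraposing gives the equivalent schema q → □◇q.
Suppose q→□◇q is valid. Take Rxy and set V(q)={x}. Then q at x, so □◇q at x, so ◇q at y, so some z with Ryz has q; z=x, i.e. Ryx.
Conversely, on a frame with symmetry the schema holds at every world under every valuation.
So the correspondent is symmetry.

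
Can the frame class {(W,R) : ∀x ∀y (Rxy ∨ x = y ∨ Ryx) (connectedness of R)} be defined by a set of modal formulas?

No

Any modally definable frame class is closed under disjoint unions.
Take 2 disjoint single-world reflexive frames: each is trivially connected, but their disjoint union has 2 worlds with no edge between distinct components, so it is not connected.
So no modal formula (or set of formulas) defines exactly the connected frames.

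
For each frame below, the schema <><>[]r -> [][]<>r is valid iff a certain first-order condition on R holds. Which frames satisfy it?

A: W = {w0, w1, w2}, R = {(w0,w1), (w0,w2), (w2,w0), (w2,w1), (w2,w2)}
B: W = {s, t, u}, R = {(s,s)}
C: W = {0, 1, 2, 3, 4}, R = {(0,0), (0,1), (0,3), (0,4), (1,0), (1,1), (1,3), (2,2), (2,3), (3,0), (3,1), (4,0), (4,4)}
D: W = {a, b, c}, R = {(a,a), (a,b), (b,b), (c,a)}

Frame correspondent (Sahlqvist): forall x forall y forall z ((x R^2 y & x R^2 z) -> exists w (yRw & zRw)) — i.e. a generalized confluence (Geach) condition.
A: fails — w0R²w0, w0R²w1 but no w with w0Rw and w1Rw.
B: ✓.
C: fails — 2R²2, 2R²3 but no w with 2Rw and 3Rw.
D: ✓.

B, D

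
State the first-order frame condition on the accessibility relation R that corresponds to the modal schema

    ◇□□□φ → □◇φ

This is a Sahlqvist (Geach-type) schema ◇^1□^3φ → □^1◇^1φ.
Minimal-valuation argument: fix x; take any y with xR^1y and any z with xR^1z. Set V(φ) to the set of worlds R-reachable from y in exactly 3 steps. Then □^3φ holds at y, so the antecedent holds at x; validity forces ◇^1φ at z, giving a w with zR^1w and yR^3w.
First-order correspondent: ∀x ∀y ∀z ((xRy ∧ xRz) → ∃w (yR³w ∧ zRw)).

∀x ∀y ∀z ((xRy ∧ xRz) → ∃w (yR³w ∧ zRw))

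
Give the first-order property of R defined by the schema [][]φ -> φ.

This is a Sahlqvist (Geach-type) schema ◇^0□^2φ → □^0◇^0φ.
Minimal-valuation argument: fix x; take any y with xR^0y and any z with xR^0z. Set V(φ) to the set of worlds R-reachable from y in exactly 2 steps. Then □^2φ holds at y, so the antecedent holds at x; validity forces ◇^0φ at z, giving a w with zR^0w and yR^2w.
First-order correspondent: forall x exists w (x R^2 w & x = w).

forall x exists w (x R^2 w & x = w)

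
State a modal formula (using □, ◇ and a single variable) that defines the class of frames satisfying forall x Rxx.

The condition is reflexivity. The T schema □ψ → ψ defines it.

□ψ → ψ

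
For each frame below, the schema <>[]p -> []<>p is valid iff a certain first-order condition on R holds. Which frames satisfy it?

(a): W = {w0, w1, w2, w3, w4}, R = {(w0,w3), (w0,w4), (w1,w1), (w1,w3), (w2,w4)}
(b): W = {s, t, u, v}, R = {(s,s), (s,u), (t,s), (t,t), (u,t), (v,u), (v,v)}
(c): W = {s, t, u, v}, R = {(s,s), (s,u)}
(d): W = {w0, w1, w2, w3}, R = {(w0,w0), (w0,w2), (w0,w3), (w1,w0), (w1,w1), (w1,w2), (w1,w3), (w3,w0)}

none

The schema corresponds to convergence: forall x forall y forall z (Rxy & Rxz -> exists w (Ryw & Rzw)).
(a): fails — Rw0w4 and Rw0w4 but w4 and w4 have no common successor.
(b): fails — Rsu and Rss but u and s have no common successor.
(c): fails — Rsu and Rsu but u and u have no common successor.
(d): fails — Rw0w2 and Rw0w2 but w2 and w2 have no common successor.
Valid on no frame.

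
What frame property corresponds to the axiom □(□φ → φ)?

Shift-reflexivity

Suppose □(□φ→φ) is valid. Take Rxy and set V(φ)={w : Ryw}. Then at y, □φ holds; since □(□φ→φ) at x, □φ→φ at y, so φ at y, i.e. Ryy.
Conversely, any frame satisfying ∀x ∀y (Rxy → Ryy) validates the schema.
Frame condition: ∀x ∀y (Rxy → Ryy).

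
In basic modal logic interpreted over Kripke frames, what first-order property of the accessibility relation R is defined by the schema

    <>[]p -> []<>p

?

Convergence

This is the .2 axiom.
It corresponds to convergence: forall x forall y forall z (Rxy & Rxz -> exists w (Ryw & Rzw)).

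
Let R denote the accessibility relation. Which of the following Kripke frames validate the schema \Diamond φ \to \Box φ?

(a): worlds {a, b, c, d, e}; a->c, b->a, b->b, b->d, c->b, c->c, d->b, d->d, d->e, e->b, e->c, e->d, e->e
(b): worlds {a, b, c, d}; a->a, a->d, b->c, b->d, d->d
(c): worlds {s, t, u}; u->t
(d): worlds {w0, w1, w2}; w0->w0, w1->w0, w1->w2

This is the axiom for partial functionality; its first-order frame correspondent is \forall x \forall y \forall z (Rxy \wedge Rxz \to y = z).
(a): fails — b sees both a and b.
(b): fails — a sees both a and d.
(c): condition met.
(d): fails — w1 sees both w0 and w2.

(c)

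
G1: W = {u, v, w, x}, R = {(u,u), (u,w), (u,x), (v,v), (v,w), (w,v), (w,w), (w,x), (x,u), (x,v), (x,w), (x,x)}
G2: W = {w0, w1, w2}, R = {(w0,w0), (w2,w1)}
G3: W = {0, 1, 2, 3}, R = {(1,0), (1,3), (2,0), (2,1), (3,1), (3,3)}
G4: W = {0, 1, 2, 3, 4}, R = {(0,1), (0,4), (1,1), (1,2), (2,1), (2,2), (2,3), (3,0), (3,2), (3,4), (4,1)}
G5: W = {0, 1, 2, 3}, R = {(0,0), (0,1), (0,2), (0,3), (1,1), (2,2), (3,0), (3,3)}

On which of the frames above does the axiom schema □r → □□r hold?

This is the axiom for transitivity; its first-order frame correspondent is ∀x ∀y ∀z (Rxy ∧ Ryz → Rxz).
G1: fails — Ruw and Rwv but not Ruv.
G2: satisfies the condition.
G3: fails — R31 and R10 but not R30.
G4: fails — R34 and R41 but not R31.
G5: fails — R30 and R02 but not R32.
Valid on: G2.

G2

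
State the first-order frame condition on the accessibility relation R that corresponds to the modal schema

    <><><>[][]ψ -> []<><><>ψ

This is a Sahlqvist (Geach-type) schema ◇^3□^2ψ → □^1◇^3ψ.
Minimal-valuation argument: fix x; take any y with xR^3y and any z with xR^1z. Set V(ψ) to the set of worlds R-reachable from y in exactly 2 steps. Then □^2ψ holds at y, so the antecedent holds at x; validity forces ◇^3ψ at z, giving a w with zR^3w and yR^2w.
First-order correspondent: forall x forall y forall z ((x R^3 y & xRz) -> exists w (y R^2 w & z R^3 w)).

forall x forall y forall z ((x R^3 y & xRz) -> exists w (y R^2 w & z R^3 w))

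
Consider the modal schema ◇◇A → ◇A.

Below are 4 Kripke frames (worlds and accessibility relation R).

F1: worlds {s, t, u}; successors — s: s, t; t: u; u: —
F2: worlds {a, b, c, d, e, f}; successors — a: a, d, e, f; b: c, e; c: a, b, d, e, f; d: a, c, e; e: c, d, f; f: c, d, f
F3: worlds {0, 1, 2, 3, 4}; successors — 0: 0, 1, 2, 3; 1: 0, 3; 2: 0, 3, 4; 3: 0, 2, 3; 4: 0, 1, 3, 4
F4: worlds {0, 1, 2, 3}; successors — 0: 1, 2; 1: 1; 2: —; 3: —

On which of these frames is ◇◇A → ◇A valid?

Frame correspondent (Sahlqvist): ∀x ∀y ∀z (Rxy ∧ Ryz → Rxz) — i.e. transitivity.
F1: fails — Rst and Rtu but not Rsu.
F2: fails — Rcd and Rdc but not Rcc.
F3: fails — R10 and R02 but not R12.
F4: ✓.
Valid on: F4.

F4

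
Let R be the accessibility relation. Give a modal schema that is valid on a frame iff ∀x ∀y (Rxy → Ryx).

This is symmetry; the standard corresponding axiom is B: p → □◇p.
Suppose p→□◇p is valid. Take Rxy and set V(p)={x}. Then p at x, so □◇p at x, so ◇p at y, so some z with Ryz has p; z=x, i.e. Ryx.

p → □◇p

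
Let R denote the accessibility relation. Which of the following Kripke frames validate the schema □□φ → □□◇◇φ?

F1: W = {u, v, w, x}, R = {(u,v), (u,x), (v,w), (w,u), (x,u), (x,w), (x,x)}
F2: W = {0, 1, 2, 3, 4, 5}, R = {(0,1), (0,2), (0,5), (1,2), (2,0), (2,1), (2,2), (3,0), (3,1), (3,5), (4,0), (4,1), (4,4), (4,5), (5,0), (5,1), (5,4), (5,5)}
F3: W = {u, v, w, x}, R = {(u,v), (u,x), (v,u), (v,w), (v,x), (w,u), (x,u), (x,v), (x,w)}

The schema corresponds to a generalized confluence (Geach) condition: ∀x ∀z (xR²z → ∃w (xR²w ∧ zR²w)).
F1: fails — wR²v but no t with wR²t and vR²t.
F2: condition met.
F3: condition met.

F2, F3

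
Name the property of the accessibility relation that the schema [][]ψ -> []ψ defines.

This schema is the C4 axiom.
It corresponds to density: forall x forall y (Rxy -> exists z (Rxz & Rzy)).

Density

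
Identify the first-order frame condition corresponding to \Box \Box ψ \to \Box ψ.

Density

Suppose □□ψ→□ψ is valid. Take Rxy and set V(ψ)={w : xR²w}. Then □□ψ at x, so □ψ at x, so ψ at y, i.e. ∃z(Rxz∧Rzy).
Conversely, any frame satisfying \forall x \forall y (Rxy \to \exists z (Rxz \wedge Rzy)) validates the schema.
Frame condition: \forall x \forall y (Rxy \to \exists z (Rxz \wedge Rzy)).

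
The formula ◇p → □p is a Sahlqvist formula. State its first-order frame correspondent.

Partial functionality

Suppose ◇p→□p is valid. Take Rxy, Rxz and set V(p)={y}. Then ◇p at x, so □p at x, so p at z, i.e. z=y.
The converse is a direct semantic check.
So the correspondent is partial functionality.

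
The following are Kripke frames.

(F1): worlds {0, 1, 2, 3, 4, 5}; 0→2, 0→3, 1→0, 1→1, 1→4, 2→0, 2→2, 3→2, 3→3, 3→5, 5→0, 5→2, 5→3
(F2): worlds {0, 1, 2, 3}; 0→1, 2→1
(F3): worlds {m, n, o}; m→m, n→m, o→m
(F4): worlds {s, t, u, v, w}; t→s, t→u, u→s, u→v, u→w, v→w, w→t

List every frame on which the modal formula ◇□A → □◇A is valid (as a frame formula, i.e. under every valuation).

Frame correspondent (Sahlqvist): ∀x ∀y ∀z (Rxy ∧ Rxz → ∃w (Ryw ∧ Rzw)) — i.e. convergence.
(F1): fails — R10 and R11 but 0 and 1 have no common successor.
(F2): fails — R01 and R01 but 1 and 1 have no common successor.
(F3): holds.
(F4): fails — Rts and Rts but s and s have no common successor.
Valid on: (F3).

(F3)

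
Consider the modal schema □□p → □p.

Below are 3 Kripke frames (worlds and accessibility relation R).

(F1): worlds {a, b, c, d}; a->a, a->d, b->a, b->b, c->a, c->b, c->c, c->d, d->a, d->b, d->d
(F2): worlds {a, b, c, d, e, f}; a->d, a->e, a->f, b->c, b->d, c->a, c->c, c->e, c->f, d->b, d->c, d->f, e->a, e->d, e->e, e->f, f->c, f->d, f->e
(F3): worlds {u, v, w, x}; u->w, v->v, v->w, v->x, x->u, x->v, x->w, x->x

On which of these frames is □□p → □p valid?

(F1)

This is the axiom for density; its first-order frame correspondent is ∀x ∀y (Rxy → ∃z (Rxz ∧ Rzy)).
(F1): ✓.
(F2): fails — Rbd but no z with Rbz and Rzd.
(F3): fails — Ruw but no z with Ruz and Rzw.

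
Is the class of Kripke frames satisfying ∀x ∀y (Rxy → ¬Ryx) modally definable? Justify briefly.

Not definable by any modal formula

Modal frame validity is preserved under surjective bounded morphisms.
The 4-cycle (worlds a,b,c,d with a→b→c→d→a) is asymmetric. Mapping every world to a single reflexive point • is a surjective bounded morphism, and the reflexive point is not asymmetric (R•• but asymmetry requires ¬R••).
Hence asymmetry is not modally definable.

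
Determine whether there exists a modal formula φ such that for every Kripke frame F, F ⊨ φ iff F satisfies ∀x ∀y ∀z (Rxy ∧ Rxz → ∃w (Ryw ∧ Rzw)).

Yes, by ◇□p → □◇p

The condition is convergence. A defining modal formula is ◇□p → □◇p.
Suppose ◇□p→□◇p is valid. Take Rxy, Rxz and set V(p)={w : Ryw}. Then □p at y so ◇□p at x, so □◇p at x, so ◇p at z, giving w with Rzw and Ryw.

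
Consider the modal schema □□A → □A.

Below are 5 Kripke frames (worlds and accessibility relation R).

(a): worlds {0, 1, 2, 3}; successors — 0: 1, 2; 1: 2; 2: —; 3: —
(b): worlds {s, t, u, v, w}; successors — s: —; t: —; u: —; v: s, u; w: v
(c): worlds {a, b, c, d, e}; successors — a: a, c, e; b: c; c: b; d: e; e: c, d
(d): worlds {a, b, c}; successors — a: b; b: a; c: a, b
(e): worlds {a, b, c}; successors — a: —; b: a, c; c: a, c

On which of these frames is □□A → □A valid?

(e)

This is the axiom for density; its first-order frame correspondent is ∀x ∀y (Rxy → ∃z (Rxz ∧ Rzy)).
(a): fails — R12 but no z with R1z and Rz2.
(b): fails — Rvu but no z with Rvz and Rzu.
(c): fails — Rbc but no z with Rbz and Rzc.
(d): fails — Rab but no z with Raz and Rzb.
(e): condition met.
Valid on: (e).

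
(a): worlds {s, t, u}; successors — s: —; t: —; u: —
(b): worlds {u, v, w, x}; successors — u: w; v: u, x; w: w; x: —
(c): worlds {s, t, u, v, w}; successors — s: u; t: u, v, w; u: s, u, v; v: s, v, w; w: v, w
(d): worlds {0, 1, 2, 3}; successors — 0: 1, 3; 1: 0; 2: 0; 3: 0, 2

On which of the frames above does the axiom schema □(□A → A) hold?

This is the axiom for shift-reflexivity; its first-order frame correspondent is ∀x ∀y (Rxy → Ryy).
(a): ✓.
(b): fails — Rvu but not Ruu.
(c): fails — Rus but not Rss.
(d): fails — R10 but not R00.

(a)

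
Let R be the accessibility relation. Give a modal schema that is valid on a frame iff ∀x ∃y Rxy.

□p → ◇p

The condition is seriality. The D schema □p → ◇p defines it.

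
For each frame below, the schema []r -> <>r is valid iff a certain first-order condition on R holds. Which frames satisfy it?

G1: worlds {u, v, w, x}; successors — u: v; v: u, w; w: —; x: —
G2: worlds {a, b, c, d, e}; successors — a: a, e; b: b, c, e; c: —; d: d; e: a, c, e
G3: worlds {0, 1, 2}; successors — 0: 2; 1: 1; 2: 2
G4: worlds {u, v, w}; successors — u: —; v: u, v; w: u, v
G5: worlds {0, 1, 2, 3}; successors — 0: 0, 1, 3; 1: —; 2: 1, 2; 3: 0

G3

This is the axiom for seriality; its first-order frame correspondent is forall x exists y Rxy.
G1: fails — world w has no successor.
G2: fails — world c has no successor.
G3: ✓.
G4: fails — world u has no successor.
G5: fails — world 1 has no successor.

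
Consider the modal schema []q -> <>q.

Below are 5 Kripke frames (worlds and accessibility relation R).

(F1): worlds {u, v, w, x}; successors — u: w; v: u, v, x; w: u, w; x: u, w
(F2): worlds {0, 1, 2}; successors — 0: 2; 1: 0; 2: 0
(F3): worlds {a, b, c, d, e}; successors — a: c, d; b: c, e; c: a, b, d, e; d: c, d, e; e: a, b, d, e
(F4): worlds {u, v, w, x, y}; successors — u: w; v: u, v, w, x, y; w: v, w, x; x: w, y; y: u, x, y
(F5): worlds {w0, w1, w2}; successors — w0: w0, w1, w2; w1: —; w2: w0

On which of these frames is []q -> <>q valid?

This is the axiom for seriality; its first-order frame correspondent is forall x exists y Rxy.
(F1): ✓.
(F2): ✓.
(F3): ✓.
(F4): ✓.
(F5): fails — world w1 has no successor.
Valid on: (F1), (F2), (F3), (F4).

(F1), (F2), (F3), (F4)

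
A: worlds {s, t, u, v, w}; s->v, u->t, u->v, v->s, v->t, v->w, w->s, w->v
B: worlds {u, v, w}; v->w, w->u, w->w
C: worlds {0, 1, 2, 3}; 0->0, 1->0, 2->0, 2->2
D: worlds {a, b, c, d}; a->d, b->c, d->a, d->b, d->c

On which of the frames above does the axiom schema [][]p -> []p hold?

The schema corresponds to density: forall x forall y (Rxy -> exists z (Rxz & Rzy)).
A: fails — Ruv but no z with Ruz and Rzv.
B: condition met.
C: condition met.
D: fails — Rbc but no z with Rbz and Rzc.
Valid on: B, C.

B, C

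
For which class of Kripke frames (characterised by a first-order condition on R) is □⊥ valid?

□⊥ is valid iff no world has any successor (otherwise □⊥ fails at any world with one).
Conversely, on a frame with emptiness of R the schema holds at every world under every valuation.
Frame condition: ∀x ∀y ¬Rxy.

emptiness of R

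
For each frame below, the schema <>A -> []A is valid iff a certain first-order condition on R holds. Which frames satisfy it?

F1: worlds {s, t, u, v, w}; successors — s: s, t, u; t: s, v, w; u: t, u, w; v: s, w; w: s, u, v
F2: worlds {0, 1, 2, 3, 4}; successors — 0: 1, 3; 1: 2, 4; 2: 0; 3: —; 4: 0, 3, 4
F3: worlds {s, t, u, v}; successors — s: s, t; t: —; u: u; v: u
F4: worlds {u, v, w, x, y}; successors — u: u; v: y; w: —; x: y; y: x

Frame correspondent (Sahlqvist): forall x forall y forall z (Rxy & Rxz -> y = z) — i.e. partial functionality.
F1: fails — s sees both s and t.
F2: fails — 0 sees both 1 and 3.
F3: fails — s sees both s and t.
F4: satisfies the condition.
Valid on: F4.

F4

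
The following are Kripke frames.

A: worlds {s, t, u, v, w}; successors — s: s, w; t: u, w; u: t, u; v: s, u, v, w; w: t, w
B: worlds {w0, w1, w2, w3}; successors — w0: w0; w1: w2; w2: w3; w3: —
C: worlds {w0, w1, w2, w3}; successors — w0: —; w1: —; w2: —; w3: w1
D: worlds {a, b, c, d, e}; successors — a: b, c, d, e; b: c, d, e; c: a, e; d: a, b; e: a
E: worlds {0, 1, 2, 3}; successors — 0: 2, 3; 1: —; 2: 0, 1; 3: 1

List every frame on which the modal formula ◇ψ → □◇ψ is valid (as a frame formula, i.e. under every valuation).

none

The schema corresponds to the Euclidean property: ∀x ∀y ∀z (Rxy ∧ Rxz → Ryz).
A: fails — Rsw and Rss but not Rws.
B: fails — Rw1w2 and Rw1w2 but not Rw2w2.
C: fails — Rw3w1 and Rw3w1 but not Rw1w1.
D: fails — Rab and Rab but not Rbb.
E: fails — R02 and R02 but not R22.
Valid on no frame.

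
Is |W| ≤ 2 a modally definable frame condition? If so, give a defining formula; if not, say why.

Any modally definable frame class is closed under disjoint unions.
Any modal formula valid on each of 3 disjoint one-world frames is valid on their disjoint union (validity is preserved under disjoint unions). Each one-world frame has |W|=1≤2, but the union has |W|=3.
Hence having at most 2 worlds is not modally definable.

No — not modally definable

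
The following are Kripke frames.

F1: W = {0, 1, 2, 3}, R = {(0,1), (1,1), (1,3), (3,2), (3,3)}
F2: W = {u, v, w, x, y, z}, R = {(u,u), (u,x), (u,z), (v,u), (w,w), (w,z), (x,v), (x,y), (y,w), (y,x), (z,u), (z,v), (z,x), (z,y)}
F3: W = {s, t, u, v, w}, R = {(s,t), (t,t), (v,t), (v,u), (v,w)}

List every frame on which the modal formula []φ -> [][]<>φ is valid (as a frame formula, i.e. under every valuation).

F3

The schema corresponds to a generalized confluence (Geach) condition: forall x forall z (x R^2 z -> exists w (xRw & zRw)).
F1: fails — 0R²3 but no w with 0Rw and 3Rw.
F2: fails — uR²x but no t with uRt and xRt.
F3: ✓.
Valid on: F3.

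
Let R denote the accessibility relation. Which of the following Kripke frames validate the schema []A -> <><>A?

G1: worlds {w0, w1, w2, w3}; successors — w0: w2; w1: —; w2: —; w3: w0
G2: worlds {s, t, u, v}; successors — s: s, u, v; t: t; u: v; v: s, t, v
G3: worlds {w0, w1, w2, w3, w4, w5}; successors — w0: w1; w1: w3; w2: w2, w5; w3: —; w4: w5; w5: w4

G2

Frame correspondent (Sahlqvist): forall x exists w (xRw & x R^2 w) — i.e. a generalized confluence (Geach) condition.
G1: fails — at w0 but no w with w0Rw and w0R²w.
G2: ✓.
G3: fails — at w0 but no w with w0Rw and w0R²w.
Valid on: G2.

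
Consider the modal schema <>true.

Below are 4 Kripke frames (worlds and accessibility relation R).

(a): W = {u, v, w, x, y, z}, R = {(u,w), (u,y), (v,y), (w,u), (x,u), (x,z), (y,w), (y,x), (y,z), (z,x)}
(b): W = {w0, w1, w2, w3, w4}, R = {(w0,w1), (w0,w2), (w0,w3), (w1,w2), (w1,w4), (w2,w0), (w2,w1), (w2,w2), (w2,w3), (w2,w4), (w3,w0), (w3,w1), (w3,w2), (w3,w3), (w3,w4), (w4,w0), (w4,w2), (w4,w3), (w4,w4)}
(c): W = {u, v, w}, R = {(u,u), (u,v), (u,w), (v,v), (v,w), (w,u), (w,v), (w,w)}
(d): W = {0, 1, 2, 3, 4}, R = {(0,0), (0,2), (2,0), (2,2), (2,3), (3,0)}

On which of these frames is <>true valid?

Frame correspondent (Sahlqvist): forall x exists y Rxy — i.e. seriality.
(a): ✓.
(b): ✓.
(c): ✓.
(d): fails — world 1 has no successor.
Valid on: (a), (b), (c).

(a), (b), (c)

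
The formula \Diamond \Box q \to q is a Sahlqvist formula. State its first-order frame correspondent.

Symmetry

This is a form of the B axiom.
It corresponds to symmetry: \forall x \forall y (Rxy \to Ryx).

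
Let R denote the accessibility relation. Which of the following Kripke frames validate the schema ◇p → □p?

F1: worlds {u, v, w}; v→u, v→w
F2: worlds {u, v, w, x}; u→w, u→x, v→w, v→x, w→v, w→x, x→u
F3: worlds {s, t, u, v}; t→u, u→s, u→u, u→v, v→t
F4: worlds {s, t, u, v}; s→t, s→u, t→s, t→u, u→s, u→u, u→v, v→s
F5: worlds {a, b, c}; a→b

F5

The schema corresponds to partial functionality: ∀x ∀y ∀z (Rxy ∧ Rxz → y = z).
F1: fails — v sees both u and w.
F2: fails — u sees both w and x.
F3: fails — u sees both s and u.
F4: fails — s sees both t and u.
F5: holds.
Valid on: F5.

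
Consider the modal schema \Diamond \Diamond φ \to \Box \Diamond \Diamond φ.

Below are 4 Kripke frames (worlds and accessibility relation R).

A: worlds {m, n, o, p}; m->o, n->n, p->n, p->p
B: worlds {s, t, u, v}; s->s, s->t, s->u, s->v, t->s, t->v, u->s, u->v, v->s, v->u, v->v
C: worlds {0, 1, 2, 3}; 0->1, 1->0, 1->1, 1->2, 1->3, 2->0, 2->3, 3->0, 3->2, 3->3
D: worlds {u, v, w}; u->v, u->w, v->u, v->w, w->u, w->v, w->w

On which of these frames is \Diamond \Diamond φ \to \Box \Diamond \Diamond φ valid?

The schema corresponds to a generalized confluence (Geach) condition: \forall x \forall y \forall z ((x R^2 y \wedge xRz) \to \exists w (y = w \wedge z R^2 w)).
A: fails — pR²p, pRn but no w with p=w and nR²w.
B: holds.
C: holds.
D: holds.

B, C, D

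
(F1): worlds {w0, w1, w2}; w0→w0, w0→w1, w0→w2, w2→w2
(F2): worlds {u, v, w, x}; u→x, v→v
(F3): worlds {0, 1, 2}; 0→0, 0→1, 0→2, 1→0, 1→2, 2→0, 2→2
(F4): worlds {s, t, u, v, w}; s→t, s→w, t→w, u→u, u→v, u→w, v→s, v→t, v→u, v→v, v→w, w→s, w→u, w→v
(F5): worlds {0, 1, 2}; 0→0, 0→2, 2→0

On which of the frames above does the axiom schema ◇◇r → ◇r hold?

(F1), (F2)

The schema corresponds to transitivity: ∀x ∀y ∀z (Rxy ∧ Ryz → Rxz).
(F1): condition met.
(F2): condition met.
(F3): fails — R10 and R01 but not R11.
(F4): fails — Ruv and Rvt but not Rut.
(F5): fails — R20 and R02 but not R22.
Valid on: (F1), (F2).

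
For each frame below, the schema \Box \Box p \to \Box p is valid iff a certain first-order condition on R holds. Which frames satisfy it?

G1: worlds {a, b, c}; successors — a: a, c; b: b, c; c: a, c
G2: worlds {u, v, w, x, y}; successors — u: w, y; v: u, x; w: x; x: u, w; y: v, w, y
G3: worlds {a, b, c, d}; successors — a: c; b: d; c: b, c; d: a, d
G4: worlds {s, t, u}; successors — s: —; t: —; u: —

G1, G3, G4

The schema corresponds to density: \forall x \forall y (Rxy \to \exists z (Rxz \wedge Rzy)).
G1: satisfies the condition.
G2: fails — Rwx but no z with Rwz and Rzx.
G3: satisfies the condition.
G4: satisfies the condition.
Valid on: G1, G3, G4.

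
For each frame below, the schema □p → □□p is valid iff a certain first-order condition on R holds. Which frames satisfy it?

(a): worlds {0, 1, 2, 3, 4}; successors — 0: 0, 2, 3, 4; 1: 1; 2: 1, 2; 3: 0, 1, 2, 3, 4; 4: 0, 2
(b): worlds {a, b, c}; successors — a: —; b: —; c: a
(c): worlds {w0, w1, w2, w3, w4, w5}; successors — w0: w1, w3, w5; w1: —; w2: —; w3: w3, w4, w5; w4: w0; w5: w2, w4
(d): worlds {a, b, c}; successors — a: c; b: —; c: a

(b)

Frame correspondent (Sahlqvist): ∀x ∀y ∀z (Rxy ∧ Ryz → Rxz) — i.e. transitivity.
(a): fails — R02 and R21 but not R01.
(b): holds.
(c): fails — Rw3w5 and Rw5w2 but not Rw3w2.
(d): fails — Rac and Rca but not Raa.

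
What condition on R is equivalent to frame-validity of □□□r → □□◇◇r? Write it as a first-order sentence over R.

This is a Sahlqvist (Geach-type) schema ◇^0□^3r → □^2◇^2r.
First-order correspondent: ∀x ∀z (xR²z → ∃w (xR³w ∧ zR²w)).

∀x ∀z (xR²z → ∃w (xR³w ∧ zR²w))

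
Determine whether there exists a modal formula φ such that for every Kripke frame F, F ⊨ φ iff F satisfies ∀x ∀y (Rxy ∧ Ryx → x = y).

Any modally definable frame class is closed under surjective bounded morphisms.
The 6-cycle (worlds s,t,u,v,w,x with s→t→u→v→w→x→s) is antisymmetric. Sending even-indexed worlds to a and odd-indexed worlds to b is a surjective bounded morphism onto the two-world frame with a↔b, which is not antisymmetric.
Hence antisymmetry is not modally definable.

Not modally definable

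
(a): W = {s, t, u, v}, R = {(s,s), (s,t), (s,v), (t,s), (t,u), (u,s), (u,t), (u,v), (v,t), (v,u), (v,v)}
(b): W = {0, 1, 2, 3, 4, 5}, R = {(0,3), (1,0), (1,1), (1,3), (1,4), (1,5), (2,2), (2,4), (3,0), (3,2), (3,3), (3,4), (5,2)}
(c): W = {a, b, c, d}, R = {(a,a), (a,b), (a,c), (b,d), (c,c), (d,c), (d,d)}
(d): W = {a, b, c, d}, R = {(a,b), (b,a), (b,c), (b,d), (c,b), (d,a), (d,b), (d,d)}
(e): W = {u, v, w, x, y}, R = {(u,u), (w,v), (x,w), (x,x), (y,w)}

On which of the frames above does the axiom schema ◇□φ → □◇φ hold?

(a)

This is the axiom for convergence; its first-order frame correspondent is ∀x ∀y ∀z (Rxy ∧ Rxz → ∃w (Ryw ∧ Rzw)).
(a): holds.
(b): fails — R10 and R14 but 0 and 4 have no common successor.
(c): fails — Rab and Raa but b and a have no common successor.
(d): fails — Rdb and Rda but b and a have no common successor.
(e): fails — Rwv and Rwv but v and v have no common successor.
Valid on: (a).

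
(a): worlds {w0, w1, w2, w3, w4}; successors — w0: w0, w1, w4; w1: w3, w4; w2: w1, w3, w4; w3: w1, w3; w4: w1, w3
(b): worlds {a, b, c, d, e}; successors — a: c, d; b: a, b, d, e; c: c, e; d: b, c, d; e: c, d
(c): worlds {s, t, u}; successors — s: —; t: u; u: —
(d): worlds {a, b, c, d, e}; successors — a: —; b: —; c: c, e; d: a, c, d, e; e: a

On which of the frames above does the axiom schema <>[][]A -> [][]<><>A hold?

The schema corresponds to a generalized confluence (Geach) condition: forall x forall y forall z ((xRy & x R^2 z) -> exists w (y R^2 w & z R^2 w)).
(a): condition met.
(b): condition met.
(c): condition met.
(d): fails — cRc, cR²a but no w with cR²w and aR²w.

(a), (b), (c)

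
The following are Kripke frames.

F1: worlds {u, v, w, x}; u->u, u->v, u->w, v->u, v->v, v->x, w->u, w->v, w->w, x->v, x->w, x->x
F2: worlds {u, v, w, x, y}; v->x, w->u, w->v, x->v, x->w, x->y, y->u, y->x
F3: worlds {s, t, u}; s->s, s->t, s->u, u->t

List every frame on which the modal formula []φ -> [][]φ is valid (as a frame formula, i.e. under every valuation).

The schema corresponds to transitivity: forall x forall y forall z (Rxy & Ryz -> Rxz).
F1: fails — Ruv and Rvx but not Rux.
F2: fails — Rxw and Rwu but not Rxu.
F3: holds.
Valid on: F3.

F3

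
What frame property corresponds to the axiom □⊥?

emptiness of R: ∀x ∀y ¬Rxy

□⊥ is valid iff no world has any successor (otherwise □⊥ fails at any world with one).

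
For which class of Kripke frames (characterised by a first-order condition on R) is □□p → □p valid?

density: ∀x ∀y (Rxy → ∃z (Rxz ∧ Rzy))

This schema is the C4 axiom.
Its frame correspondent is density — ∀x ∀y (Rxy → ∃z (Rxz ∧ Rzy)).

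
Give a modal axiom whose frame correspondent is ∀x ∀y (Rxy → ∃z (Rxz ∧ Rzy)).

The condition is density. The C4 schema □□p → □p defines it.

□□p → □p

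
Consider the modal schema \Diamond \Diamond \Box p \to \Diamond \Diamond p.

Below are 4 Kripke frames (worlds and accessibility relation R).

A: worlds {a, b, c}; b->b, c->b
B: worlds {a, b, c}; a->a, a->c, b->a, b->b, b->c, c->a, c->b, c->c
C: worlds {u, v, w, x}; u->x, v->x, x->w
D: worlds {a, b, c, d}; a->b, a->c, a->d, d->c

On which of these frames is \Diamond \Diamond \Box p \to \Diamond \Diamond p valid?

A, B

Frame correspondent (Sahlqvist): \forall x \forall y (x R^2 y \to \exists w (yRw \wedge x R^2 w)) — i.e. a generalized confluence (Geach) condition.
A: ✓.
B: ✓.
C: fails — uR²w but no t with wRt and uR²t.
D: fails — aR²c but no w with cRw and aR²w.
Valid on: A, B.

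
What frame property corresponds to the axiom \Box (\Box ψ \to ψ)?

Suppose □(□ψ→ψ) is valid. Take Rxy and set V(ψ)={w : Ryw}. Then at y, □ψ holds; since □(□ψ→ψ) at x, □ψ→ψ at y, so ψ at y, i.e. Ryy.

Shift-reflexivity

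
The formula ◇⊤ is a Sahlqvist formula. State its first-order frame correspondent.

◇⊤ holds at w iff w has a successor, so frame-validity of ◇⊤ is exactly seriality. Equivalently via □r → ◇r:
Suppose □r→◇r is valid. At any x set V(r)=W. Then □r at x, so ◇r at x, so x has a successor.

Seriality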